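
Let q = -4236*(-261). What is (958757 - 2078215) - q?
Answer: -2225054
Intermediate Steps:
q = 1105596
(958757 - 2078215) - q = (958757 - 2078215) - 1*1105596 = -1119458 - 1105596 = -2225054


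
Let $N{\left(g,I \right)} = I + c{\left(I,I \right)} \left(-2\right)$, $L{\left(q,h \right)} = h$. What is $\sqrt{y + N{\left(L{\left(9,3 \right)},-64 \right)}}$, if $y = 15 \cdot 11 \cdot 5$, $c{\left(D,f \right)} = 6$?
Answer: $\sqrt{749} \approx 27.368$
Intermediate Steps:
$N{\left(g,I \right)} = -12 + I$ ($N{\left(g,I \right)} = I + 6 \left(-2\right) = I - 12 = -12 + I$)
$y = 825$ ($y = 165 \cdot 5 = 825$)
$\sqrt{y + N{\left(L{\left(9,3 \right)},-64 \right)}} = \sqrt{825 - 76} = \sqrt{749}$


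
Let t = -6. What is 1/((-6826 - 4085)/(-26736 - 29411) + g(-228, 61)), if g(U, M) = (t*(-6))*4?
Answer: 56147/8096079 ≈ 0.0069351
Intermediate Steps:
g(U, M) = 144 (g(U, M) = -6*(-6)*4 = 36*4 = 144)
1/((-6826 - 4085)/(-26736 - 29411) + g(-228, 61)) = 1/((-6826 - 4085)/(-26736 - 29411) + 144) = 1/(-10911/(-56147) + 144) = 1/(-10911*(-1/56147) + 144) = 1/(10911/56147 + 144) = 1/(8096079/56147) = 56147/8096079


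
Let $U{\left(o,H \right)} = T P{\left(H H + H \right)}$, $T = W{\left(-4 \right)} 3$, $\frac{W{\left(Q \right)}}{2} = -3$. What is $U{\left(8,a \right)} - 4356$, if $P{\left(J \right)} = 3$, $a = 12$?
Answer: $-4410$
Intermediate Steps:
$W{\left(Q \right)} = -6$ ($W{\left(Q \right)} = 2 \left(-3\right) = -6$)
$T = -18$ ($T = \left(-6\right) 3 = -18$)
$U{\left(o,H \right)} = -54$ ($U{\left(o,H \right)} = \left(-18\right) 3 = -54$)
$U{\left(8,a \right)} - 4356 = -54 - 4356 = -4410$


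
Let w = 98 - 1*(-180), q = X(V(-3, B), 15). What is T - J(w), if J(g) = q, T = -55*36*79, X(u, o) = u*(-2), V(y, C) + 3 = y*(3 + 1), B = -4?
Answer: -156450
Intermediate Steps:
V(y, C) = -3 + 4*y (V(y, C) = -3 + y*(3 + 1) = -3 + y*4 = -3 + 4*y)
X(u, o) = -2*u
T = -156420 (T = -1980*79 = -156420)
q = 30 (q = -2*(-3 + 4*(-3)) = -2*(-3 - 12) = -2*(-15) = 30)
w = 278 (w = 98 + 180 = 278)
J(g) = 30
T - J(w) = -156420 - 1*30 = -156420 - 30 = -156450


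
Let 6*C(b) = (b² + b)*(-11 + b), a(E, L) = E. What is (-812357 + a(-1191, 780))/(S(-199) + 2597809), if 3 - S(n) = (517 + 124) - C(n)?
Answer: -813548/1218101 ≈ -0.66788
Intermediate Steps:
C(b) = (-11 + b)*(b + b²)/6 (C(b) = ((b² + b)*(-11 + b))/6 = ((b + b²)*(-11 + b))/6 = ((-11 + b)*(b + b²))/6 = (-11 + b)*(b + b²)/6)
S(n) = -638 + n*(-11 + n² - 10*n)/6 (S(n) = 3 - ((517 + 124) - n*(-11 + n² - 10*n)/6) = 3 - (641 - n*(-11 + n² - 10*n)/6) = 3 + (-641 + n*(-11 + n² - 10*n)/6) = -638 + n*(-11 + n² - 10*n)/6)
(-812357 + a(-1191, 780))/(S(-199) + 2597809) = (-812357 - 1191)/((-638 - ⅙*(-199)*(11 - 1*(-199)² + 10*(-199))) + 2597809) = -813548/((-638 - ⅙*(-199)*(11 - 1*39601 - 1990)) + 2597809) = -813548/((-638 - ⅙*(-199)*(11 - 39601 - 1990)) + 2597809) = -813548/((-638 - ⅙*(-199)*(-41580)) + 2597809) = -813548/((-638 - 1379070) + 2597809) = -813548/(-1379708 + 2597809) = -813548/1218101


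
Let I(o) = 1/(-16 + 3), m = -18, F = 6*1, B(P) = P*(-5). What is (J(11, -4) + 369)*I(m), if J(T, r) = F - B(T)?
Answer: -430/13 ≈ -33.077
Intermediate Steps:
B(P) = -5*P
F = 6
I(o) = -1/13 (I(o) = 1/(-13) = -1/13)
J(T, r) = 6 + 5*T (J(T, r) = 6 - (-5)*T = 6 + 5*T)
(J(11, -4) + 369)*I(m) = ((6 + 5*11) + 369)*(-1/13) = ((6 + 55) + 369)*(-1/13) = (61 + 369)*(-1/13) = 430*(-1/13) = -430/13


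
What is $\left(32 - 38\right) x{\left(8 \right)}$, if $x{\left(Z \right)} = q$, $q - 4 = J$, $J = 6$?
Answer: $-60$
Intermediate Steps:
$q = 10$ ($q = 4 + 6 = 10$)
$x{\left(Z \right)} = 10$
$\left(32 - 38\right) x{\left(8 \right)} = \left(32 - 38\right) 10 = \left(-6\right) 10 = -60$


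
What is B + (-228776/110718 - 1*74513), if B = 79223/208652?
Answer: -860701713603803/11550766068 ≈ -74515.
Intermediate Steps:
B = 79223/208652 (B = 79223*(1/208652) = 79223/208652 ≈ 0.37969)
B + (-228776/110718 - 1*74513) = 79223/208652 + (-228776/110718 - 1*74513) = 79223/208652 + (-228776*1/110718 - 74513) = 79223/208652 + (-114388/55359 - 74513) = 79223/208652 - 4125079555/55359 = -860701713603803/11550766068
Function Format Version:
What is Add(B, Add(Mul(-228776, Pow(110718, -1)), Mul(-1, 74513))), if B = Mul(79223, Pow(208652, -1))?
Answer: Rational(-860701713603803, 11550766068) ≈ -74515.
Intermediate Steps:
B = Rational(79223, 208652) (B = Mul(79223, Rational(1, 208652)) = Rational(79223, 208652) ≈ 0.37969)
Add(B, Add(Mul(-228776, Pow(110718, -1)), Mul(-1, 74513))) = Add(Rational(79223, 208652), Add(Mul(-228776, Pow(110718, -1)), Mul(-1, 74513))) = Add(Rational(79223, 208652), Add(Mul(-228776, Rational(1, 110718)), -74513)) = Add(Rational(79223, 208652), Add(Rational(-114388, 55359), -74513)) = Add(Rational(79223, 208652), Rational(-4125079555, 55359)) = Rational(-860701713603803, 11550766068)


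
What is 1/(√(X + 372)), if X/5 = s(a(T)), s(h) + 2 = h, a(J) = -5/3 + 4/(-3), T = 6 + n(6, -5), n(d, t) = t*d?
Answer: √347/347 ≈ 0.053683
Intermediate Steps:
n(d, t) = d*t
T = -24 (T = 6 + 6*(-5) = 6 - 30 = -24)
a(J) = -3 (a(J) = -5*⅓ + 4*(-⅓) = -5/3 - 4/3 = -3)
s(h) = -2 + h
X = -25 (X = 5*(-2 - 3) = 5*(-5) = -25)
1/(√(X + 372)) = 1/(√(-25 + 372)) = 1/(√347) = √347/347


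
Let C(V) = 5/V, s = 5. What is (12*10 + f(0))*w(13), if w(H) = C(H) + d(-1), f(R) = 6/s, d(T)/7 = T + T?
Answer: -107262/65 ≈ -1650.2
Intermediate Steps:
d(T) = 14*T (d(T) = 7*(T + T) = 7*(2*T) = 14*T)
f(R) = 6/5
w(H) = -14 + 5/H (w(H) = 5/H + 14*(-1) = 5/H - 14 = -14 + 5/H)
(12*10 + f(0))*w(13) = (12*10 + 6/5)*(-14 + 5/13) = (120 + 6/5)*(-14 + 5*(1/13)) = 606*(-14 + 5/13)/5 = (606/5)*(-177/13) = -107262/65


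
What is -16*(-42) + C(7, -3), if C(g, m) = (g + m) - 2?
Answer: 674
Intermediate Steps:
C(g, m) = -2 + g + m
-16*(-42) + C(7, -3) = -16*(-42) + (-2 + 7 - 3) = 672 + 2 = 674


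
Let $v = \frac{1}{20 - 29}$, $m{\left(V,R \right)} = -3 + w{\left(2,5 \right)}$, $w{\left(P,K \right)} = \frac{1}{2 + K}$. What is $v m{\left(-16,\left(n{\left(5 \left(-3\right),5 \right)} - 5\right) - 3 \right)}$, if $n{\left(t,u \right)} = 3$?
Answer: $\frac{20}{63} \approx 0.31746$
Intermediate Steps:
$m{\left(V,R \right)} = - \frac{20}{7}$ ($m{\left(V,R \right)} = -3 + \frac{1}{2 + 5} = -3 + \frac{1}{7} = - \frac{20}{7}$)
$v = - \frac{1}{9}$ ($v = \frac{1}{-9} = - \frac{1}{9} \approx -0.11111$)
$v m{\left(-16,\left(n{\left(5 \left(-3\right),5 \right)} - 5\right) - 3 \right)} = \left(- \frac{1}{9}\right) \left(- \frac{20}{7}\right) = \frac{20}{63}$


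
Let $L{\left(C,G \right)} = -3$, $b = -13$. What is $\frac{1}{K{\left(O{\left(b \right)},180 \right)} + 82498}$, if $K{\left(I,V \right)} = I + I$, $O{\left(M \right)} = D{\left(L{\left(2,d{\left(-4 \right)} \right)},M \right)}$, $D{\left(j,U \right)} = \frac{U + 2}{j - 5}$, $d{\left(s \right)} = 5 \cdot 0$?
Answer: $\frac{4}{330003} \approx 1.2121 \cdot 10^{-5}$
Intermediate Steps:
$d{\left(s \right)} = 0$
$D{\left(j,U \right)} = \frac{2 + U}{-5 + j}$
$O{\left(M \right)} = - \frac{1}{4} - \frac{M}{8}$ ($O{\left(M \right)} = \frac{2 + M}{-5 - 3} = \frac{2 + M}{-8} = - \frac{2 + M}{8} = - \frac{1}{4} - \frac{M}{8}$)
$K{\left(I,V \right)} = 2 I$
$\frac{1}{K{\left(O{\left(b \right)},180 \right)} + 82498} = \frac{1}{2 \left(- \frac{1}{4} - - \frac{13}{8}\right) + 82498} = \frac{1}{2 \left(- \frac{1}{4} + \frac{13}{8}\right) + 82498} = \frac{1}{2 \cdot \frac{11}{8} + 82498} = \frac{1}{\frac{11}{4} + 82498} = \frac{1}{\frac{330003}{4}} = \frac{4}{330003}$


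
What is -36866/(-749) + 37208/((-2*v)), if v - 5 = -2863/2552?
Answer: -35195715790/7412853 ≈ -4747.9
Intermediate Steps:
v = 9897/2552 (v = 5 - 2863/2552 = 9897/2552 ≈ 3.8781)
-36866/(-749) + 37208/((-2*v)) = -36866/(-749) + 37208/((-2*9897/2552)) = -36866*(-1/749) + 37208/(-9897/1276) = 36866/749 + 37208*(-1276/9897) = 36866/749 - 47477408/9897 = -35195715790/7412853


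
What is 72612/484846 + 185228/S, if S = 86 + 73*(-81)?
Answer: -44691972382/1412598821 ≈ -31.638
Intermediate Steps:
S = -5827 (S = 86 - 5913 = -5827)
72612/484846 + 185228/S = 72612/484846 + 185228/(-5827) = 72612*(1/484846) + 185228*(-1/5827) = 36306/242423 - 185228/5827 = -44691972382/1412598821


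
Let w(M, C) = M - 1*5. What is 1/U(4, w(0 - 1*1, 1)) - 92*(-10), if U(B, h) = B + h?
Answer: 1839/2 ≈ 919.50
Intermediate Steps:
w(M, C) = -5 + M (w(M, C) = M - 5 = -5 + M)
1/U(4, w(0 - 1*1, 1)) - 92*(-10) = 1/(4 + (-5 + (0 - 1*1))) - 92*(-10) = 1/(4 + (-5 + (0 - 1))) + 920 = 1/(4 + (-5 - 1)) + 920 = 1/(4 - 6) + 920 = 1/(-2) + 920 = -½ + 920 = 1839/2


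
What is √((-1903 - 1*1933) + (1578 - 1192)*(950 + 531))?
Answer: √567830 ≈ 753.54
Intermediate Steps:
√((-1903 - 1*1933) + (1578 - 1192)*(950 + 531)) = √((-1903 - 1933) + 386*1481) = √(-3836 + 571666) = √567830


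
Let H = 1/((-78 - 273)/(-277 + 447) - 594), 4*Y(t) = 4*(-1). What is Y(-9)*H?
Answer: 170/101331 ≈ 0.0016777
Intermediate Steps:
Y(t) = -1 (Y(t) = (4*(-1))/4 = (1/4)*(-4) = -1)
H = -170/101331 (H = 1/(-351/170 - 594) = 1/(-101331/170) = -170/101331 ≈ -0.0016777)
Y(-9)*H = -1*(-170/101331) = 170/101331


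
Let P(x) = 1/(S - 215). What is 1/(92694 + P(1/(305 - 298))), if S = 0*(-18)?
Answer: 215/19929209 ≈ 1.0788e-5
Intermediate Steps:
S = 0
P(x) = -1/215 (P(x) = 1/(0 - 215) = 1/(-215) = -1/215)
1/(92694 + P(1/(305 - 298))) = 1/(92694 - 1/215) = 1/(19929209/215) = 215/19929209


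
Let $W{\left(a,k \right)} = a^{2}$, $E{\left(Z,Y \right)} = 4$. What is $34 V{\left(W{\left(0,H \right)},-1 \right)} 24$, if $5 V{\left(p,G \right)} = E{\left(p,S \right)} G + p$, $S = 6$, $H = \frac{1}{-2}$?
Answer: $- \frac{3264}{5} \approx -652.8$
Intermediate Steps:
$H = - \frac{1}{2} \approx -0.5$
$V{\left(p,G \right)} = \frac{p}{5} + \frac{4 G}{5}$ ($V{\left(p,G \right)} = \frac{4 G + p}{5} = \frac{p + 4 G}{5} = \frac{p}{5} + \frac{4 G}{5}$)
$34 V{\left(W{\left(0,H \right)},-1 \right)} 24 = 34 \left(\frac{0^{2}}{5} + \frac{4}{5} \left(-1\right)\right) 24 = 34 \left(\frac{1}{5} \cdot 0 - \frac{4}{5}\right) 24 = 34 \left(0 - \frac{4}{5}\right) 24 = 34 \left(- \frac{4}{5}\right) 24 = \left(- \frac{136}{5}\right) 24 = - \frac{3264}{5}$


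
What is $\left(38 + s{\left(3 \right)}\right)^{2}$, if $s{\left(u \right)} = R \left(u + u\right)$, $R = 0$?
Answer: $1444$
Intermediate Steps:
$s{\left(u \right)} = 0$ ($s{\left(u \right)} = 0 \left(u + u\right) = 0 \cdot 2 u = 0$)
$\left(38 + s{\left(3 \right)}\right)^{2} = \left(38 + 0\right)^{2} = 38^{2} = 1444$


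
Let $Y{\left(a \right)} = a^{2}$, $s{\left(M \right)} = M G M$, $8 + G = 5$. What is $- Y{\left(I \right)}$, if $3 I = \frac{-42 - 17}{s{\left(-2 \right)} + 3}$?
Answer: $- \frac{3481}{729} \approx -4.775$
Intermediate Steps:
$G = -3$ ($G = -8 + 5 = -3$)
$s{\left(M \right)} = - 3 M^{2}$ ($s{\left(M \right)} = M \left(-3\right) M = - 3 M M = - 3 M^{2}$)
$I = \frac{59}{27}$ ($I = \frac{\left(-42 - 17\right) \frac{1}{- 3 \left(-2\right)^{2} + 3}}{3} = \frac{\left(-59\right) \frac{1}{\left(-3\right) 4 + 3}}{3} = \frac{\left(-59\right) \frac{1}{-12 + 3}}{3} = \frac{\left(-59\right) \frac{1}{-9}}{3} = \frac{\left(-59\right) \left(- \frac{1}{9}\right)}{3} = \frac{1}{3} \cdot \frac{59}{9} = \frac{59}{27} \approx 2.1852$)
$- Y{\left(I \right)} = - \left(\frac{59}{27}\right)^{2} = \left(-1\right) \frac{3481}{729} = - \frac{3481}{729}$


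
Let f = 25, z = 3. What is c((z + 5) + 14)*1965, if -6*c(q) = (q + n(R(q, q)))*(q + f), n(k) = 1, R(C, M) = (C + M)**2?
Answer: -708055/2 ≈ -3.5403e+5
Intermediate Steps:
c(q) = -(1 + q)*(25 + q)/6 (c(q) = -(q + 1)*(q + 25)/6 = -(1 + q)*(25 + q)/6)
c((z + 5) + 14)*1965 = (-25/6 - 13*((3 + 5) + 14)/3 - ((3 + 5) + 14)**2/6)*1965 = (-25/6 - 13*(8 + 14)/3 - (8 + 14)**2/6)*1965 = (-25/6 - 13/3*22 - 1/6*22**2)*1965 = (-25/6 - 286/3 - 1/6*484)*1965 = (-25/6 - 286/3 - 242/3)*1965 = -1081/6*1965 = -708055/2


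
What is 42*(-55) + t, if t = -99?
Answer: -2409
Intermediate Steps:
42*(-55) + t = 42*(-55) - 99 = -2310 - 99 = -2409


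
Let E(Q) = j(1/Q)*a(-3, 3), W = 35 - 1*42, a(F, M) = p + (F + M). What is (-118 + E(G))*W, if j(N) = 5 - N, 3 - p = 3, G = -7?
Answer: 826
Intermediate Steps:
p = 0 (p = 3 - 1*3 = 3 - 3 = 0)
a(F, M) = F + M (a(F, M) = 0 + (F + M) = F + M)
W = -7 (W = 35 - 42 = -7)
E(Q) = 0 (E(Q) = (5 - 1/Q)*(-3 + 3) = (5 - 1/Q)*0 = 0)
(-118 + E(G))*W = (-118 + 0)*(-7) = -118*(-7) = 826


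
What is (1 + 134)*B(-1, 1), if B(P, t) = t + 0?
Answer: 135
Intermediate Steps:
B(P, t) = t
(1 + 134)*B(-1, 1) = (1 + 134)*1 = 135*1 = 135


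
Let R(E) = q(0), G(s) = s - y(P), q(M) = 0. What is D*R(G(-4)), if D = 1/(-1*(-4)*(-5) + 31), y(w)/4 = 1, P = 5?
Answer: 0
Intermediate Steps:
y(w) = 4 (y(w) = 4*1 = 4)
G(s) = -4 + s (G(s) = s - 1*4 = s - 4 = -4 + s)
D = 1/11 (D = 1/(4*(-5) + 31) = 1/(-20 + 31) = 1/11 ≈ 0.090909)
R(E) = 0
D*R(G(-4)) = (1/11)*0 = 0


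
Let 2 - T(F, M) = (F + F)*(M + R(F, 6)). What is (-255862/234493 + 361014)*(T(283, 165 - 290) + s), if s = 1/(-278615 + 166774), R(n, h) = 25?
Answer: 535902067761271971240/26225931613 ≈ 2.0434e+10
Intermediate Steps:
s = -1/111841 (s = 1/(-111841) = -1/111841 ≈ -8.9413e-6)
T(F, M) = 2 - 2*F*(25 + M) (T(F, M) = 2 - (F + F)*(M + 25) = 2 - 2*F*(25 + M))
(-255862/234493 + 361014)*(T(283, 165 - 290) + s) = (-255862/234493 + 361014)*((2 - 50*283 - 2*283*(165 - 290)) - 1/111841) = (-255862*1/234493 + 361014)*((2 - 14150 - 2*283*(-125)) - 1/111841) = (-255862/234493 + 361014)*((2 - 14150 + 70750) - 1/111841) = 84655000040*(56602 - 1/111841)/234493 = (84655000040/234493)*(6330424281/111841) = 535902067761271971240/26225931613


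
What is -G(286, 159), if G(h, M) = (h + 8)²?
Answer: -86436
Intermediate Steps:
G(h, M) = (8 + h)²
-G(286, 159) = -(8 + 286)² = -1*294² = -1*86436 = -86436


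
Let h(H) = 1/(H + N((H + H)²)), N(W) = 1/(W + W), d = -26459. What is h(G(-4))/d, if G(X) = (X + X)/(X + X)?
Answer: -8/238131 ≈ -3.3595e-5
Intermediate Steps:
N(W) = 1/(2*W)
G(X) = 1 (G(X) = (2*X)/((2*X)) = (2*X)*(1/(2*X)) = 1)
h(H) = 1/(H + 1/(8*H²)) (h(H) = 1/(H + 1/(2*((H + H)²))) = 1/(H + 1/(2*((2*H)²))) = 1/(H + 1/(2*((4*H²)))) = 1/(H + (1/(4*H²))/2) = 1/(H + 1/(8*H²)))
h(G(-4))/d = (8*1²/(1 + 8*1³))/(-26459) = (8*1/(1 + 8*1))*(-1/26459) = (8*1/(1 + 8))*(-1/26459) = (8*1/9)*(-1/26459) = (8*1*(⅑))*(-1/26459) = (8/9)*(-1/26459) = -8/238131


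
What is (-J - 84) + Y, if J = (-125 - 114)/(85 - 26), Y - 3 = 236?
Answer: 9384/59 ≈ 159.05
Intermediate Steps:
Y = 239 (Y = 3 + 236 = 239)
J = -239/59 ≈ -4.0508
(-J - 84) + Y = (-1*(-239/59) - 84) + 239 = (239/59 - 84) + 239 = -4717/59 + 239 = 9384/59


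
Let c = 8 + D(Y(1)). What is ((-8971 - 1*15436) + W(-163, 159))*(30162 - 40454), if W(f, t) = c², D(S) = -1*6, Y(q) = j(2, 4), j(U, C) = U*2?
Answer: 251155676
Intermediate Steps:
j(U, C) = 2*U
Y(q) = 4 (Y(q) = 2*2 = 4)
D(S) = -6
c = 2 (c = 8 - 6 = 2)
W(f, t) = 4 (W(f, t) = 2² = 4)
((-8971 - 1*15436) + W(-163, 159))*(30162 - 40454) = ((-8971 - 1*15436) + 4)*(30162 - 40454) = ((-8971 - 15436) + 4)*(-10292) = (-24407 + 4)*(-10292) = -24403*(-10292) = 251155676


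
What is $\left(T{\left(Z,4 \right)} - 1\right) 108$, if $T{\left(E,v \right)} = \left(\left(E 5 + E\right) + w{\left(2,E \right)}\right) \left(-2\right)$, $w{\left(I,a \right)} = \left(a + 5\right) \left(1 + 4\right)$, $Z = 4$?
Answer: $-15012$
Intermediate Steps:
$w{\left(I,a \right)} = 25 + 5 a$ ($w{\left(I,a \right)} = \left(5 + a\right) 5 = 25 + 5 a$)
$T{\left(E,v \right)} = -50 - 22 E$ ($T{\left(E,v \right)} = \left(\left(E 5 + E\right) + \left(25 + 5 E\right)\right) \left(-2\right) = \left(\left(5 E + E\right) + \left(25 + 5 E\right)\right) \left(-2\right) = \left(6 E + \left(25 + 5 E\right)\right) \left(-2\right) = \left(25 + 11 E\right) \left(-2\right) = -50 - 22 E$)
$\left(T{\left(Z,4 \right)} - 1\right) 108 = \left(\left(-50 - 88\right) - 1\right) 108 = \left(-138 - 1\right) 108 = \left(-139\right) 108 = -15012$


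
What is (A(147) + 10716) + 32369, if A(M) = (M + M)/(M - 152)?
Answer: 215131/5 ≈ 43026.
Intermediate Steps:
A(M) = 2*M/(-152 + M) (A(M) = (2*M)/(-152 + M) = 2*M/(-152 + M))
(A(147) + 10716) + 32369 = (2*147/(-152 + 147) + 10716) + 32369 = (2*147/(-5) + 10716) + 32369 = (2*147*(-⅕) + 10716) + 32369 = (-294/5 + 10716) + 32369 = 53286/5 + 32369 = 215131/5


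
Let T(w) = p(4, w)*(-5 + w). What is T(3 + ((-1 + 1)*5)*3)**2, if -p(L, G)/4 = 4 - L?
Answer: 0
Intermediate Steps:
p(L, G) = -16 + 4*L (p(L, G) = -4*(4 - L) = -16 + 4*L)
T(w) = 0 (T(w) = (-16 + 4*4)*(-5 + w) = (-16 + 16)*(-5 + w) = 0*(-5 + w) = 0)
T(3 + ((-1 + 1)*5)*3)**2 = 0**2 = 0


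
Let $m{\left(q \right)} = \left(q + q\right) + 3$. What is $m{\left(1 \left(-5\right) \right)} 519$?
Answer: $-3633$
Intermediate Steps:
$m{\left(q \right)} = 3 + 2 q$ ($m{\left(q \right)} = 2 q + 3 = 3 + 2 q$)
$m{\left(1 \left(-5\right) \right)} 519 = \left(3 + 2 \cdot 1 \left(-5\right)\right) 519 = \left(3 + 2 \left(-5\right)\right) 519 = \left(3 - 10\right) 519 = \left(-7\right) 519 = -3633$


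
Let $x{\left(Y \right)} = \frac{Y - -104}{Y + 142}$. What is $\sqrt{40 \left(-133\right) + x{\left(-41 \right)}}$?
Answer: $\frac{i \sqrt{54262957}}{101} \approx 72.934 i$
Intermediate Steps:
$x{\left(Y \right)} = \frac{104 + Y}{142 + Y}$ ($x{\left(Y \right)} = \frac{Y + 104}{142 + Y} = \frac{104 + Y}{142 + Y}$)
$\sqrt{40 \left(-133\right) + x{\left(-41 \right)}} = \sqrt{40 \left(-133\right) + \frac{104 - 41}{142 - 41}} = \sqrt{-5320 + \frac{1}{101} \cdot 63} = \sqrt{-5320 + \frac{63}{101}} = \sqrt{- \frac{537257}{101}} = \frac{i \sqrt{54262957}}{101}$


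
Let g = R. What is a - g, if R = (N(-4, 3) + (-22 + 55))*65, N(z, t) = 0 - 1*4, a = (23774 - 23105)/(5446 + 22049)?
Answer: -17275802/9165 ≈ -1885.0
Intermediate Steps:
a = 223/9165 (a = 669/27495 = 669*(1/27495) = 223/9165 ≈ 0.024332)
N(z, t) = -4 (N(z, t) = 0 - 4 = -4)
R = 1885 (R = (-4 + (-22 + 55))*65 = (-4 + 33)*65 = 29*65 = 1885)
g = 1885
a - g = 223/9165 - 1*1885 = 223/9165 - 1885 = -17275802/9165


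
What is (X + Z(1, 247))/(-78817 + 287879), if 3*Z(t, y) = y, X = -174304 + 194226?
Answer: 60013/627186 ≈ 0.095686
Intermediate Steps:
X = 19922
Z(t, y) = y/3
(X + Z(1, 247))/(-78817 + 287879) = (19922 + (1/3)*247)/(-78817 + 287879) = (19922 + 247/3)/209062 = (60013/3)*(1/209062) = 60013/627186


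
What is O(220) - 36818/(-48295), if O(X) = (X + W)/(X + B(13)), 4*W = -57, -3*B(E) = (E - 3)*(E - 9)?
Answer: 42109799/23954320 ≈ 1.7579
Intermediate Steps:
B(E) = -(-9 + E)*(-3 + E)/3 (B(E) = -(E - 3)*(E - 9)/3 = -(-3 + E)*(-9 + E)/3 = -(-9 + E)*(-3 + E)/3)
W = -57/4 (W = (1/4)*(-57) = -57/4 ≈ -14.250)
O(X) = (-57/4 + X)/(-40/3 + X) (O(X) = (X - 57/4)/(X + (-9 + 4*13 - 1/3*13**2)) = (-57/4 + X)/(X + (-9 + 52 - 1/3*169)) = (-57/4 + X)/(X + (-9 + 52 - 169/3)) = (-57/4 + X)/(X - 40/3) = (-57/4 + X)/(-40/3 + X))
O(220) - 36818/(-48295) = 3*(-57 + 4*220)/(4*(-40 + 3*220)) - 36818/(-48295) = 3*(-57 + 880)/(4*(-40 + 660)) - 36818*(-1)/48295 = (3/4)*823/620 - 1*(-36818/48295) = (3/4)*(1/620)*823 + 36818/48295 = 2469/2480 + 36818/48295 = 42109799/23954320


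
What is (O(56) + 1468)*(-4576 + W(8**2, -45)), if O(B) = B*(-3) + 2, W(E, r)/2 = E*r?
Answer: -13457472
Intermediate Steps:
W(E, r) = 2*E*r (W(E, r) = 2*(E*r) = 2*E*r)
O(B) = 2 - 3*B (O(B) = -3*B + 2 = 2 - 3*B)
(O(56) + 1468)*(-4576 + W(8**2, -45)) = ((2 - 3*56) + 1468)*(-4576 + 2*8**2*(-45)) = ((2 - 168) + 1468)*(-4576 + 2*64*(-45)) = (-166 + 1468)*(-4576 - 5760) = 1302*(-10336) = -13457472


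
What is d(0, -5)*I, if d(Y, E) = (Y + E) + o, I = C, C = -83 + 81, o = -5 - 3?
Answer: 26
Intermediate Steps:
o = -8
C = -2
I = -2
d(Y, E) = -8 + E + Y (d(Y, E) = (Y + E) - 8 = (E + Y) - 8 = -8 + E + Y)
d(0, -5)*I = (-8 - 5 + 0)*(-2) = -13*(-2) = 26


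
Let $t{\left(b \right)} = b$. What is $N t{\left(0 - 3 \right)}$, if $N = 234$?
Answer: $-702$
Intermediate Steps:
$N t{\left(0 - 3 \right)} = 234 \left(0 - 3\right) = 234 \left(-3\right) = -702$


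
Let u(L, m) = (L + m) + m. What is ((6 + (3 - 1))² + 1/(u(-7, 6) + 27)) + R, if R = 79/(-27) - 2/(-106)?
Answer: 2798999/45792 ≈ 61.124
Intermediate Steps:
u(L, m) = L + 2*m
R = -4160/1431 (R = 79*(-1/27) - 2*(-1/106) = -79/27 + 1/53 = -4160/1431 ≈ -2.9071)
((6 + (3 - 1))² + 1/(u(-7, 6) + 27)) + R = ((6 + (3 - 1))² + 1/((-7 + 2*6) + 27)) - 4160/1431 = ((6 + 2)² + 1/((-7 + 12) + 27)) - 4160/1431 = (8² + 1/(5 + 27)) - 4160/1431 = (64 + 1/32) - 4160/1431 = 2049/32 - 4160/1431 = 2798999/45792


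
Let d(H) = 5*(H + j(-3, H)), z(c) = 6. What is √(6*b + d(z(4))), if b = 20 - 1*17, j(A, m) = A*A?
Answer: √93 ≈ 9.6436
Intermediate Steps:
j(A, m) = A²
b = 3 (b = 20 - 17 = 3)
d(H) = 45 + 5*H (d(H) = 5*(H + (-3)²) = 5*(H + 9) = 5*(9 + H) = 45 + 5*H)
√(6*b + d(z(4))) = √(6*3 + (45 + 5*6)) = √(18 + (45 + 30)) = √(18 + 75) = √93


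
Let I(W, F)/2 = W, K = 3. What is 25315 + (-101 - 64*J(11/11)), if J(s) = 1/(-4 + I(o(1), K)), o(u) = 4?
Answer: 25198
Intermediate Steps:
I(W, F) = 2*W
J(s) = ¼ (J(s) = 1/(-4 + 2*4) = 1/(-4 + 8) = 1/4 = ¼)
25315 + (-101 - 64*J(11/11)) = 25315 + (-101 - 64*¼) = 25315 + (-101 - 16) = 25315 - 117 = 25198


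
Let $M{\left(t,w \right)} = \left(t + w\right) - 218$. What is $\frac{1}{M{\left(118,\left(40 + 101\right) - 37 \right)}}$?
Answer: $\frac{1}{4} \approx 0.25$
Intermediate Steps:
$M{\left(t,w \right)} = -218 + t + w$
$\frac{1}{M{\left(118,\left(40 + 101\right) - 37 \right)}} = \frac{1}{-218 + 118 + \left(\left(40 + 101\right) - 37\right)} = \frac{1}{-218 + 118 + \left(141 - 37\right)} = \frac{1}{-218 + 118 + 104} = \frac{1}{4}$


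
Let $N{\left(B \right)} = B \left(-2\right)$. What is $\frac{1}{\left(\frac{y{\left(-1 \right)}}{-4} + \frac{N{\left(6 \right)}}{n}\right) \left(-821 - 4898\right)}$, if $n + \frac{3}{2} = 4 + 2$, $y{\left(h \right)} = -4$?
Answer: $\frac{3}{28595} \approx 0.00010491$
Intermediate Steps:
$N{\left(B \right)} = - 2 B$
$n = \frac{9}{2}$ ($n = - \frac{3}{2} + \left(4 + 2\right) = - \frac{3}{2} + 6 = \frac{9}{2} \approx 4.5$)
$\frac{1}{\left(\frac{y{\left(-1 \right)}}{-4} + \frac{N{\left(6 \right)}}{n}\right) \left(-821 - 4898\right)} = \frac{1}{\left(- \frac{4}{-4} + \frac{\left(-2\right) 6}{\frac{9}{2}}\right) \left(-821 - 4898\right)} = \frac{1}{\left(\left(-4\right) \left(- \frac{1}{4}\right) - \frac{8}{3}\right) \left(-5719\right)} = \frac{1}{\left(1 - \frac{8}{3}\right) \left(-5719\right)} = \frac{1}{\left(- \frac{5}{3}\right) \left(-5719\right)} = \frac{1}{\frac{28595}{3}} = \frac{3}{28595}$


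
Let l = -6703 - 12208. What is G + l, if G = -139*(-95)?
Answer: -5706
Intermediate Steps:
G = 13205
l = -18911
G + l = 13205 - 18911 = -5706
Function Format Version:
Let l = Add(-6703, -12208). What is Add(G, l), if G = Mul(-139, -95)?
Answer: -5706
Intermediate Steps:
G = 13205
l = -18911
Add(G, l) = Add(13205, -18911) = -5706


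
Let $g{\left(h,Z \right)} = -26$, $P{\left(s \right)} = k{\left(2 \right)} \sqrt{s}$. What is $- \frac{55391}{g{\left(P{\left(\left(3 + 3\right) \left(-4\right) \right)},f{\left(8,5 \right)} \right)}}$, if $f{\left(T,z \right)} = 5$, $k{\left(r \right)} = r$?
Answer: $\frac{55391}{26} \approx 2130.4$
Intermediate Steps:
$P{\left(s \right)} = 2 \sqrt{s}$
$- \frac{55391}{g{\left(P{\left(\left(3 + 3\right) \left(-4\right) \right)},f{\left(8,5 \right)} \right)}} = - \frac{55391}{-26} = \left(-55391\right) \left(- \frac{1}{26}\right) = \frac{55391}{26}$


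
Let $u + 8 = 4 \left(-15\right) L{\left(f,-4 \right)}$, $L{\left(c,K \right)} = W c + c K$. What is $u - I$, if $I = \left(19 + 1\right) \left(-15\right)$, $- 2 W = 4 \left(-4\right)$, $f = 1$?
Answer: $52$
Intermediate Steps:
$W = 8$ ($W = - \frac{4 \left(-4\right)}{2} = \left(- \frac{1}{2}\right) \left(-16\right) = 8$)
$L{\left(c,K \right)} = 8 c + K c$ ($L{\left(c,K \right)} = 8 c + c K = 8 c + K c$)
$u = -248$ ($u = -8 + 4 \left(-15\right) 1 \left(8 - 4\right) = -8 - 60 \cdot 1 \cdot 4 = -8 - 240 = -248$)
$I = -300$ ($I = 20 \left(-15\right) = -300$)
$u - I = -248 - -300 = -248 + 300 = 52$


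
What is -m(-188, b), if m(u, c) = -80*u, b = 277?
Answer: -15040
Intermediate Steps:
-m(-188, b) = -(-80)*(-188) = -1*15040 = -15040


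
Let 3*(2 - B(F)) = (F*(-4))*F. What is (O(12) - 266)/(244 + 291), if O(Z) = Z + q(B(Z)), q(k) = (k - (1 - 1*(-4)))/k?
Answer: -49087/103790 ≈ -0.47295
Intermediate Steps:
B(F) = 2 + 4*F²/3 (B(F) = 2 - F*(-4)*F/3 = 2 - (-4*F)*F/3 = 2 - (-4)*F²/3 = 2 + 4*F²/3)
q(k) = (-5 + k)/k (q(k) = (k - (1 + 4))/k = (k - 1*5)/k = (k - 5)/k = (-5 + k)/k)
O(Z) = Z + (-3 + 4*Z²/3)/(2 + 4*Z²/3) (O(Z) = Z + (-5 + (2 + 4*Z²/3))/(2 + 4*Z²/3) = Z + (-3 + 4*Z²/3)/(2 + 4*Z²/3))
(O(12) - 266)/(244 + 291) = ((-9 + 4*12² + 4*12³ + 6*12)/(2*(3 + 2*12²)) - 266)/(244 + 291) = ((-9 + 4*144 + 4*1728 + 72)/(2*(3 + 2*144)) - 266)/535 = ((-9 + 576 + 6912 + 72)/(2*(3 + 288)) - 266)*(1/535) = ((½)*7551/291 - 266)*(1/535) = ((½)*(1/291)*7551 - 266)*(1/535) = (2517/194 - 266)*(1/535) = -49087/194*1/535 = -49087/103790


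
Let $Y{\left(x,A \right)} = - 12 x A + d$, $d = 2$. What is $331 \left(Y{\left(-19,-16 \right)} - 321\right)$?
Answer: $-1313077$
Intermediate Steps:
$Y{\left(x,A \right)} = 2 - 12 A x$ ($Y{\left(x,A \right)} = - 12 x A + 2 = - 12 A x + 2 = 2 - 12 A x$)
$331 \left(Y{\left(-19,-16 \right)} - 321\right) = 331 \left(\left(2 - \left(-192\right) \left(-19\right)\right) - 321\right) = 331 \left(\left(2 - 3648\right) - 321\right) = 331 \left(-3646 - 321\right) = 331 \left(-3967\right) = -1313077$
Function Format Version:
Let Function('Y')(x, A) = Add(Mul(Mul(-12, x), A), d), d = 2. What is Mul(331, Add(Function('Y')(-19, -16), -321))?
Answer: -1313077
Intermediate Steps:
Function('Y')(x, A) = Add(2, Mul(-12, A, x)) (Function('Y')(x, A) = Add(Mul(Mul(-12, x), A), 2) = Add(Mul(-12, A, x), 2) = Add(2, Mul(-12, A, x)))
Mul(331, Add(Function('Y')(-19, -16), -321)) = Mul(331, Add(Add(2, Mul(-12, -16, -19)), -321)) = Mul(331, Add(Add(2, -3648), -321)) = Mul(331, Add(-3646, -321)) = Mul(331, -3967) = -1313077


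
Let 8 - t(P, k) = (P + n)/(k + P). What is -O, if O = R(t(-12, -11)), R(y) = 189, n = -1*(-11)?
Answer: -189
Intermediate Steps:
n = 11
t(P, k) = 8 - (11 + P)/(P + k) (t(P, k) = 8 - (P + 11)/(k + P) = 8 - (11 + P)/(P + k))
O = 189
-O = -1*189 = -189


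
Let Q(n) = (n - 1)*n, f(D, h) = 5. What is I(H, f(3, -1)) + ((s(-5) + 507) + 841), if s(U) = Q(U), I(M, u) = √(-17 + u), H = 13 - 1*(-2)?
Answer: 1378 + 2*I*√3 ≈ 1378.0 + 3.4641*I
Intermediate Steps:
H = 15 (H = 13 + 2 = 15)
Q(n) = n*(-1 + n) (Q(n) = (-1 + n)*n = n*(-1 + n))
s(U) = U*(-1 + U)
I(H, f(3, -1)) + ((s(-5) + 507) + 841) = √(-17 + 5) + ((-5*(-1 - 5) + 507) + 841) = √(-12) + ((-5*(-6) + 507) + 841) = 2*I*√3 + ((30 + 507) + 841) = 2*I*√3 + (537 + 841) = 2*I*√3 + 1378 = 1378 + 2*I*√3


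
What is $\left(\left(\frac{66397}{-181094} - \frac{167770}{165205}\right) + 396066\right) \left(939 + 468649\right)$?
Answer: $\frac{29285772536351386986}{157461233} \approx 1.8599 \cdot 10^{11}$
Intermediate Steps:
$\left(\left(\frac{66397}{-181094} - \frac{167770}{165205}\right) + 396066\right) \left(939 + 468649\right) = \left(\left(66397 \left(- \frac{1}{181094}\right) - \frac{1766}{1739}\right) + 396066\right) 469588 = \left(\left(- \frac{66397}{181094} - \frac{1766}{1739}\right) + 396066\right) 469588 = \left(- \frac{435276387}{314922466} + 396066\right) 469588 = \frac{124729646142369}{314922466} \cdot 469588 = \frac{29285772536351386986}{157461233}$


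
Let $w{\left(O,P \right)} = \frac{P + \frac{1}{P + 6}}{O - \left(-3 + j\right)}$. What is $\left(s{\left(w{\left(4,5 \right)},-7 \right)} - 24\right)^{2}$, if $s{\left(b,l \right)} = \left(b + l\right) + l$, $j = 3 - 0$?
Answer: $\frac{163216}{121} \approx 1348.9$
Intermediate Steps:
$j = 3$ ($j = 3 + 0 = 3$)
$w{\left(O,P \right)} = \frac{P + \frac{1}{6 + P}}{O}$ ($w{\left(O,P \right)} = \frac{P + \frac{1}{P + 6}}{O + \left(3 - 3\right)} = \frac{P + \frac{1}{6 + P}}{O + \left(3 - 3\right)} = \frac{P + \frac{1}{6 + P}}{O + 0} = \frac{P + \frac{1}{6 + P}}{O}$)
$s{\left(b,l \right)} = b + 2 l$
$\left(s{\left(w{\left(4,5 \right)},-7 \right)} - 24\right)^{2} = \left(\left(\frac{1 + 5^{2} + 6 \cdot 5}{4 \left(6 + 5\right)} + 2 \left(-7\right)\right) - 24\right)^{2} = \left(\left(\frac{1 + 25 + 30}{4 \cdot 11} - 14\right) - 24\right)^{2} = \left(\left(\frac{1}{4} \cdot \frac{1}{11} \cdot 56 - 14\right) - 24\right)^{2} = \left(\left(\frac{14}{11} - 14\right) - 24\right)^{2} = \left(- \frac{140}{11} - 24\right)^{2} = \left(- \frac{404}{11}\right)^{2} = \frac{163216}{121}$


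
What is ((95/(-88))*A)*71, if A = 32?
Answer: -26980/11 ≈ -2452.7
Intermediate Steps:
((95/(-88))*A)*71 = ((95/(-88))*32)*71 = ((95*(-1/88))*32)*71 = -95/88*32*71 = -380/11*71 = -26980/11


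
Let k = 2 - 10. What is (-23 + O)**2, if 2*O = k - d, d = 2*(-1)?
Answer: 676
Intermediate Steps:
d = -2
k = -8
O = -3 (O = (-8 - 1*(-2))/2 = (-8 + 2)/2 = (1/2)*(-6) = -3)
(-23 + O)**2 = (-23 - 3)**2 = (-26)**2 = 676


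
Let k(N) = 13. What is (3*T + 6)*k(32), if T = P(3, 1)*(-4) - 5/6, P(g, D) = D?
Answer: -221/2 ≈ -110.50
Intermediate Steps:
T = -29/6 (T = 1*(-4) - 5/6 = -4 - 5*⅙ = -4 - ⅚ = -29/6 ≈ -4.8333)
(3*T + 6)*k(32) = (3*(-29/6) + 6)*13 = (-29/2 + 6)*13 = -17/2*13 = -221/2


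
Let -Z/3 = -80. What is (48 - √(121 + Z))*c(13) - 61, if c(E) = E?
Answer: 316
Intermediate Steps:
Z = 240 (Z = -3*(-80) = 240)
(48 - √(121 + Z))*c(13) - 61 = (48 - √(121 + 240))*13 - 61 = (48 - √361)*13 - 61 = (48 - 1*19)*13 - 61 = (48 - 19)*13 - 61 = 29*13 - 61 = 377 - 61 = 316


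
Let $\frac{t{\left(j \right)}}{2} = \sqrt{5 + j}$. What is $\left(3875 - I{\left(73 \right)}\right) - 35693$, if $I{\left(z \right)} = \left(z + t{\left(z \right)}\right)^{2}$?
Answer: $-37459 - 292 \sqrt{78} \approx -40038.0$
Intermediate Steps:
$t{\left(j \right)} = 2 \sqrt{5 + j}$
$I{\left(z \right)} = \left(z + 2 \sqrt{5 + z}\right)^{2}$
$\left(3875 - I{\left(73 \right)}\right) - 35693 = \left(3875 - \left(73 + 2 \sqrt{5 + 73}\right)^{2}\right) - 35693 = \left(3875 - \left(73 + 2 \sqrt{78}\right)^{2}\right) - 35693 = -31818 - \left(73 + 2 \sqrt{78}\right)^{2}$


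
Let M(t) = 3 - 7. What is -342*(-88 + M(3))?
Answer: 31464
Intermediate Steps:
M(t) = -4
-342*(-88 + M(3)) = -342*(-88 - 4) = -342*(-92) = 31464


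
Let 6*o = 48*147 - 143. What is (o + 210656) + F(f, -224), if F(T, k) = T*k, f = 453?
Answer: 662017/6 ≈ 1.1034e+5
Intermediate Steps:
o = 6913/6 (o = (48*147 - 143)/6 = (7056 - 143)/6 = (1/6)*6913 = 6913/6 ≈ 1152.2)
(o + 210656) + F(f, -224) = (6913/6 + 210656) + 453*(-224) = 1270849/6 - 101472 = 662017/6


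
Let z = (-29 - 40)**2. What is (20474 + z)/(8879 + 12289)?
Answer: 515/432 ≈ 1.1921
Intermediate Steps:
z = 4761 (z = (-69)**2 = 4761)
(20474 + z)/(8879 + 12289) = (20474 + 4761)/(8879 + 12289) = 25235/21168 = 25235*(1/21168) = 515/432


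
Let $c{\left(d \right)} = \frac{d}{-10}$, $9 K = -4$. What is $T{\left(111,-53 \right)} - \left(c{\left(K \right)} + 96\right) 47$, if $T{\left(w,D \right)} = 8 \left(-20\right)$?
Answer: $- \frac{210334}{45} \approx -4674.1$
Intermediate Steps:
$K = - \frac{4}{9}$ ($K = \frac{1}{9} \left(-4\right) = - \frac{4}{9} \approx -0.44444$)
$T{\left(w,D \right)} = -160$
$c{\left(d \right)} = - \frac{d}{10}$ ($c{\left(d \right)} = d \left(- \frac{1}{10}\right) = - \frac{d}{10}$)
$T{\left(111,-53 \right)} - \left(c{\left(K \right)} + 96\right) 47 = -160 - \left(\left(- \frac{1}{10}\right) \left(- \frac{4}{9}\right) + 96\right) 47 = -160 - \left(\frac{2}{45} + 96\right) 47 = -160 - \frac{4322}{45} \cdot 47 = -160 - \frac{203134}{45} = - \frac{210334}{45}$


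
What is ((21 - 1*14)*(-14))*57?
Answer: -5586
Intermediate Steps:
((21 - 1*14)*(-14))*57 = ((21 - 14)*(-14))*57 = (7*(-14))*57 = -98*57 = -5586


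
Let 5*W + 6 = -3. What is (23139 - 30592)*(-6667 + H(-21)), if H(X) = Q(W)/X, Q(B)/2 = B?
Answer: 1739075567/35 ≈ 4.9688e+7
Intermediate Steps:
W = -9/5 (W = -6/5 + (⅕)*(-3) = -6/5 - ⅗ = -9/5 ≈ -1.8000)
Q(B) = 2*B
H(X) = -18/(5*X) (H(X) = (2*(-9/5))/X = -18/(5*X))
(23139 - 30592)*(-6667 + H(-21)) = (23139 - 30592)*(-6667 - 18/5/(-21)) = -7453*(-6667 - 18/5*(-1/21)) = -7453*(-6667 + 6/35) = -7453*(-233339/35) = 1739075567/35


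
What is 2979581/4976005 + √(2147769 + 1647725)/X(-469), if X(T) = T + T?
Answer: 2979581/4976005 - √3795494/938 ≈ -1.4782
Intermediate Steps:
X(T) = 2*T
2979581/4976005 + √(2147769 + 1647725)/X(-469) = 2979581/4976005 + √(2147769 + 1647725)/((2*(-469))) = 2979581*(1/4976005) + √3795494/(-938) = 2979581/4976005 + √3795494*(-1/938) = 2979581/4976005 - √3795494/938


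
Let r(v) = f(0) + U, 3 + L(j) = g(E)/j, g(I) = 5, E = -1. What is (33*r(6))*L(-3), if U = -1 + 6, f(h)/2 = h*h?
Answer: -770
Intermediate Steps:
f(h) = 2*h**2 (f(h) = 2*(h*h) = 2*h**2)
L(j) = -3 + 5/j
U = 5
r(v) = 5 (r(v) = 2*0**2 + 5 = 2*0 + 5 = 0 + 5 = 5)
(33*r(6))*L(-3) = (33*5)*(-3 + 5/(-3)) = 165*(-3 + 5*(-1/3)) = 165*(-3 - 5/3) = 165*(-14/3) = -770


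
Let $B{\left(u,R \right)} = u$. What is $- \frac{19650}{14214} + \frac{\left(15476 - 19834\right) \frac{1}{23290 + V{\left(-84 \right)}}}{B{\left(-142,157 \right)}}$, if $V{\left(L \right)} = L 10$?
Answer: $- \frac{5215024199}{3776067550} \approx -1.3811$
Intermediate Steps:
$V{\left(L \right)} = 10 L$
$- \frac{19650}{14214} + \frac{\left(15476 - 19834\right) \frac{1}{23290 + V{\left(-84 \right)}}}{B{\left(-142,157 \right)}} = - \frac{19650}{14214} + \frac{\left(15476 - 19834\right) \frac{1}{23290 + 10 \left(-84\right)}}{-142} = \left(-19650\right) \frac{1}{14214} + - \frac{4358}{23290 - 840} \left(- \frac{1}{142}\right) = - \frac{3275}{2369} + - \frac{4358}{22450} \left(- \frac{1}{142}\right) = - \frac{3275}{2369} + \left(-4358\right) \frac{1}{22450} \left(- \frac{1}{142}\right) = - \frac{3275}{2369} - - \frac{2179}{1593950} = - \frac{3275}{2369} + \frac{2179}{1593950} = - \frac{5215024199}{3776067550}$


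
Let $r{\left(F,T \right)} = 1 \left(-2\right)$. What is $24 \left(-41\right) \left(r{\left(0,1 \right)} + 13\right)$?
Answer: $-10824$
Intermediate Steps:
$r{\left(F,T \right)} = -2$
$24 \left(-41\right) \left(r{\left(0,1 \right)} + 13\right) = 24 \left(-41\right) \left(-2 + 13\right) = \left(-984\right) 11 = -10824$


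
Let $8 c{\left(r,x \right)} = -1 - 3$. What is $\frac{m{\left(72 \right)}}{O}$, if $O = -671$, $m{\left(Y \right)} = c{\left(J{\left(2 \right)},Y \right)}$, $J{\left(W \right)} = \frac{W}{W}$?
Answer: $\frac{1}{1342} \approx 0.00074516$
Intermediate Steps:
$J{\left(W \right)} = 1$
$c{\left(r,x \right)} = - \frac{1}{2}$ ($c{\left(r,x \right)} = \frac{-1 - 3}{8} = \frac{1}{8} \left(-4\right) = - \frac{1}{2}$)
$m{\left(Y \right)} = - \frac{1}{2}$
$\frac{m{\left(72 \right)}}{O} = - \frac{1}{2 \left(-671\right)} = \left(- \frac{1}{2}\right) \left(- \frac{1}{671}\right) = \frac{1}{1342}$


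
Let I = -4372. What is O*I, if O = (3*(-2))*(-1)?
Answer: -26232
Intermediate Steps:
O = 6 (O = -6*(-1) = 6)
O*I = 6*(-4372) = -26232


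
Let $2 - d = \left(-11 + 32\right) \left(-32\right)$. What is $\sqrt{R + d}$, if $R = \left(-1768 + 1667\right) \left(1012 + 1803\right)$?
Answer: $i \sqrt{283641} \approx 532.58 i$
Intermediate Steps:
$d = 674$ ($d = 2 - \left(-11 + 32\right) \left(-32\right) = 2 - 21 \left(-32\right) = 2 - -672 = 2 + 672 = 674$)
$R = -284315$ ($R = \left(-101\right) 2815 = -284315$)
$\sqrt{R + d} = \sqrt{-284315 + 674} = \sqrt{-283641} = i \sqrt{283641}$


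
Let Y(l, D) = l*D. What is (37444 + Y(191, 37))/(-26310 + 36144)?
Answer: 14837/3278 ≈ 4.5262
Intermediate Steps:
Y(l, D) = D*l
(37444 + Y(191, 37))/(-26310 + 36144) = (37444 + 37*191)/(-26310 + 36144) = (37444 + 7067)/9834 = 44511*(1/9834) = 14837/3278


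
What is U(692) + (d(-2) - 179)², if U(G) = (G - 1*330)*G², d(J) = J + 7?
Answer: 173379044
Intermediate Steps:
d(J) = 7 + J
U(G) = G²*(-330 + G) (U(G) = (G - 330)*G² = (-330 + G)*G² = G²*(-330 + G))
U(692) + (d(-2) - 179)² = 692²*(-330 + 692) + ((7 - 2) - 179)² = 478864*362 + (5 - 179)² = 173348768 + (-174)² = 173348768 + 30276 = 173379044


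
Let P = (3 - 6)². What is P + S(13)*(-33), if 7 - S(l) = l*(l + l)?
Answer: 10932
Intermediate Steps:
P = 9 (P = (-3)² = 9)
S(l) = 7 - 2*l² (S(l) = 7 - l*(l + l) = 7 - l*2*l = 7 - 2*l²)
P + S(13)*(-33) = 9 + (7 - 2*13²)*(-33) = 9 + (7 - 2*169)*(-33) = 9 + (7 - 338)*(-33) = 9 - 331*(-33) = 9 + 10923 = 10932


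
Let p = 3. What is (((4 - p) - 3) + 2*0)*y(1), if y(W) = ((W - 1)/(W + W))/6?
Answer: 0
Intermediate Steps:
y(W) = (-1 + W)/(12*W) (y(W) = ((-1 + W)/((2*W)))*(1/6) = ((-1 + W)*(1/(2*W)))*(1/6) = ((-1 + W)/(2*W))*(1/6) = (-1 + W)/(12*W))
(((4 - p) - 3) + 2*0)*y(1) = (((4 - 1*3) - 3) + 2*0)*((1/12)*(-1 + 1)/1) = (((4 - 3) - 3) + 0)*((1/12)*1*0) = ((1 - 3) + 0)*0 = (-2 + 0)*0 = -2*0 = 0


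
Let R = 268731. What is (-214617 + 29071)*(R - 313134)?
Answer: 8238799038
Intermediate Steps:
(-214617 + 29071)*(R - 313134) = (-214617 + 29071)*(268731 - 313134) = -185546*(-44403) = 8238799038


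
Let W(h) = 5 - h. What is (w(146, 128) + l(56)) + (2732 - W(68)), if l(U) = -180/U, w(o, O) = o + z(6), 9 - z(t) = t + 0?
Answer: 41171/14 ≈ 2940.8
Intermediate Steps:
z(t) = 9 - t (z(t) = 9 - (t + 0) = 9 - t)
w(o, O) = 3 + o (w(o, O) = o + (9 - 1*6) = o + (9 - 6) = o + 3 = 3 + o)
(w(146, 128) + l(56)) + (2732 - W(68)) = ((3 + 146) - 180/56) + (2732 - (5 - 1*68)) = (149 - 180*1/56) + (2732 - (5 - 68)) = (149 - 45/14) + (2732 - 1*(-63)) = 2041/14 + (2732 + 63) = 2041/14 + 2795 = 41171/14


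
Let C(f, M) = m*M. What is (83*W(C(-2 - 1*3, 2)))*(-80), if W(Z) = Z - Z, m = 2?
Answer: 0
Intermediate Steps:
C(f, M) = 2*M
W(Z) = 0
(83*W(C(-2 - 1*3, 2)))*(-80) = (83*0)*(-80) = 0*(-80) = 0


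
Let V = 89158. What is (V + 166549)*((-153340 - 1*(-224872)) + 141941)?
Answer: 54586540411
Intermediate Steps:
(V + 166549)*((-153340 - 1*(-224872)) + 141941) = (89158 + 166549)*((-153340 - 1*(-224872)) + 141941) = 255707*((-153340 + 224872) + 141941) = 255707*(71532 + 141941) = 255707*213473 = 54586540411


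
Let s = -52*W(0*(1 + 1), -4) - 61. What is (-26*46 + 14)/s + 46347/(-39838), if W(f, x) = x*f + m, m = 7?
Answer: 27391041/16931150 ≈ 1.6178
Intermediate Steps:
W(f, x) = 7 + f*x (W(f, x) = x*f + 7 = f*x + 7 = 7 + f*x)
s = -425 (s = -52*(7 + (0*(1 + 1))*(-4)) - 61 = -52*(7 + (0*2)*(-4)) - 61 = -52*(7 + 0*(-4)) - 61 = -52*(7 + 0) - 61 = -52*7 - 61 = -364 - 61 = -425)
(-26*46 + 14)/s + 46347/(-39838) = (-26*46 + 14)/(-425) + 46347/(-39838) = (-1196 + 14)*(-1/425) + 46347*(-1/39838) = -1182*(-1/425) - 46347/39838 = 1182/425 - 46347/39838 = 27391041/16931150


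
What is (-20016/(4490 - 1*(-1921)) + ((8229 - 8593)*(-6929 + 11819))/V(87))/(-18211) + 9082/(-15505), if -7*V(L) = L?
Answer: -147861079609806/17498792648015 ≈ -8.4498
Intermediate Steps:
V(L) = -L/7
(-20016/(4490 - 1*(-1921)) + ((8229 - 8593)*(-6929 + 11819))/V(87))/(-18211) + 9082/(-15505) = (-20016/(4490 - 1*(-1921)) + ((8229 - 8593)*(-6929 + 11819))/((-⅐*87)))/(-18211) + 9082/(-15505) = (-20016/(4490 + 1921) + (-364*4890)/(-87/7))*(-1/18211) + 9082*(-1/15505) = (-20016/6411 - 1779960*(-7/87))*(-1/18211) - 9082/15505 = (-20016*1/6411 + 4153240/29)*(-1/18211) - 9082/15505 = (-6672/2137 + 4153240/29)*(-1/18211) - 9082/15505 = (8875280392/61973)*(-1/18211) - 9082/15505 = -8875280392/1128590303 - 9082/15505 = -147861079609806/17498792648015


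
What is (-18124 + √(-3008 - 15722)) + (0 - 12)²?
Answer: -17980 + I*√18730 ≈ -17980.0 + 136.86*I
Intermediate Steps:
(-18124 + √(-3008 - 15722)) + (0 - 12)² = (-18124 + √(-18730)) + (-12)² = (-18124 + I*√18730) + 144 = -17980 + I*√18730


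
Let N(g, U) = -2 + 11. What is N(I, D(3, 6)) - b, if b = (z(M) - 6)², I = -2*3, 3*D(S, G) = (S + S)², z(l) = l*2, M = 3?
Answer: 9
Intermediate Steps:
z(l) = 2*l
D(S, G) = 4*S²/3 (D(S, G) = (S + S)²/3 = (2*S)²/3 = (4*S²)/3 = 4*S²/3)
I = -6
N(g, U) = 9
b = 0 (b = (2*3 - 6)² = (6 - 6)² = 0² = 0)
N(I, D(3, 6)) - b = 9 - 1*0 = 9 + 0 = 9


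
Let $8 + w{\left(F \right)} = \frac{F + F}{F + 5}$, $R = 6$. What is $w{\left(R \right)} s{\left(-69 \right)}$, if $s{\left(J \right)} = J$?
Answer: $\frac{5244}{11} \approx 476.73$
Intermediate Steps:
$w{\left(F \right)} = -8 + \frac{2 F}{5 + F}$ ($w{\left(F \right)} = -8 + \frac{F + F}{F + 5} = -8 + \frac{2 F}{5 + F}$)
$w{\left(R \right)} s{\left(-69 \right)} = \frac{2 \left(-20 - 18\right)}{5 + 6} \left(-69\right) = \frac{2 \left(-20 - 18\right)}{11} \left(-69\right) = 2 \cdot \frac{1}{11} \left(-38\right) \left(-69\right) = \left(- \frac{76}{11}\right) \left(-69\right) = \frac{5244}{11}$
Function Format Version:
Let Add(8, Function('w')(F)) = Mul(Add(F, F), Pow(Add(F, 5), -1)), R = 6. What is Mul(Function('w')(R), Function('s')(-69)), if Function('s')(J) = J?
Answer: Rational(5244, 11) ≈ 476.73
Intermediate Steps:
Function('w')(F) = Add(-8, Mul(2, F, Pow(Add(5, F), -1))) (Function('w')(F) = Add(-8, Mul(Add(F, F), Pow(Add(F, 5), -1))) = Add(-8, Mul(Mul(2, F), Pow(Add(5, F), -1))) = Add(-8, Mul(2, F, Pow(Add(5, F), -1))))
Mul(Function('w')(R), Function('s')(-69)) = Mul(Mul(2, Pow(Add(5, 6), -1), Add(-20, Mul(-3, 6))), -69) = Mul(Mul(2, Pow(11, -1), Add(-20, -18)), -69) = Mul(Mul(2, Rational(1, 11), -38), -69) = Mul(Rational(-76, 11), -69) = Rational(5244, 11)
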